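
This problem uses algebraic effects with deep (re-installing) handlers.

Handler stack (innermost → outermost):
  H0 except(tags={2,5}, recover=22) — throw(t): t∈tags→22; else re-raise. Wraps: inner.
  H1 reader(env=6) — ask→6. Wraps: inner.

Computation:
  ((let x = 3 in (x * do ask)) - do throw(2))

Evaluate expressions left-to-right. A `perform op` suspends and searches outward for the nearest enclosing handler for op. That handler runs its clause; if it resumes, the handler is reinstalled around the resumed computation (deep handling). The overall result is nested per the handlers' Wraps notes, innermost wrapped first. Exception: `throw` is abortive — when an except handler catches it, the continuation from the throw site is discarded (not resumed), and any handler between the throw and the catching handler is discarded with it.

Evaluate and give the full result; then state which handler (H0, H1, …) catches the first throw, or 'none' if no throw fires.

Step-by-step:
ask @ H1 ⇒ 6
throw(2) @ H0 caught ⇒ 22
H1 returns 22
= 22

Answer: 22 ; first throw caught by: H0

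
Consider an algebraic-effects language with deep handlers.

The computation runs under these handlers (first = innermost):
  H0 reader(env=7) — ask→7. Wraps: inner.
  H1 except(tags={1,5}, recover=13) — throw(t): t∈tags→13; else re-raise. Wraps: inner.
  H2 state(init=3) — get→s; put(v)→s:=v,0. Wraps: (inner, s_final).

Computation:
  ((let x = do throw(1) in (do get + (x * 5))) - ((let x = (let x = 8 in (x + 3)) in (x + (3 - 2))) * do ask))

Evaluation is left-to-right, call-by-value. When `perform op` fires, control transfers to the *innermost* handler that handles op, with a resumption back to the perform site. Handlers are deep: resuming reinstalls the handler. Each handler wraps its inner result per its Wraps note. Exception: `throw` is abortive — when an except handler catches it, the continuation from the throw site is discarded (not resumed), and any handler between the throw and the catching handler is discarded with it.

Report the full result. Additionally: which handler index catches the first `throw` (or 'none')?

Answer: (13, 3) ; first throw caught by: H1

Step-by-step:
throw(1) @ H1 caught ⇒ 13
H2 returns (13, 3)
= (13, 3)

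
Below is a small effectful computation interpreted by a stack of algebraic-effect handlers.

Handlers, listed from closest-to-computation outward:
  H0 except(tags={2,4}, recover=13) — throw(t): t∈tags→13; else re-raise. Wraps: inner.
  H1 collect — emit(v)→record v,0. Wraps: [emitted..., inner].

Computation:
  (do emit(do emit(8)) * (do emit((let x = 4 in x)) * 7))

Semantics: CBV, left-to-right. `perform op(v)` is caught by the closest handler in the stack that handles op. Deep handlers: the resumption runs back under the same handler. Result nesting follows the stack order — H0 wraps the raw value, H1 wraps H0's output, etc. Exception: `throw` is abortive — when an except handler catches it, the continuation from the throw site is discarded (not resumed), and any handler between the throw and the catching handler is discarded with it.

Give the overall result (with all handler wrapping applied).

Working:
emit(8) @ H1 ⇒ out+=8
emit(0) @ H1 ⇒ out+=0
emit(4) @ H1 ⇒ out+=4
H0 returns 0
H1 returns [8, 0, 4, 0]
= [8, 0, 4, 0]

Answer: [8, 0, 4, 0]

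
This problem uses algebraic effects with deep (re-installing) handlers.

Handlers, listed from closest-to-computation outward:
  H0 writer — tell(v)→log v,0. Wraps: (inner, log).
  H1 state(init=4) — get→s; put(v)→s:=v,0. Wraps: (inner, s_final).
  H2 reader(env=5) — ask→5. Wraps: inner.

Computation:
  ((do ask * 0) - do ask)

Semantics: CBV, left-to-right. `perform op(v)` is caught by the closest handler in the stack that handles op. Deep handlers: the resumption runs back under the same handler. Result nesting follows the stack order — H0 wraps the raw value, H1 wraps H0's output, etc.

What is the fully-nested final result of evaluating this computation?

Answer: ((-5, ()), 4)

Working:
ask @ H2 ⇒ 5
ask @ H2 ⇒ 5
H0 returns (-5, ())
H1 returns ((-5, ()), 4)
H2 returns ((-5, ()), 4)
= ((-5, ()), 4)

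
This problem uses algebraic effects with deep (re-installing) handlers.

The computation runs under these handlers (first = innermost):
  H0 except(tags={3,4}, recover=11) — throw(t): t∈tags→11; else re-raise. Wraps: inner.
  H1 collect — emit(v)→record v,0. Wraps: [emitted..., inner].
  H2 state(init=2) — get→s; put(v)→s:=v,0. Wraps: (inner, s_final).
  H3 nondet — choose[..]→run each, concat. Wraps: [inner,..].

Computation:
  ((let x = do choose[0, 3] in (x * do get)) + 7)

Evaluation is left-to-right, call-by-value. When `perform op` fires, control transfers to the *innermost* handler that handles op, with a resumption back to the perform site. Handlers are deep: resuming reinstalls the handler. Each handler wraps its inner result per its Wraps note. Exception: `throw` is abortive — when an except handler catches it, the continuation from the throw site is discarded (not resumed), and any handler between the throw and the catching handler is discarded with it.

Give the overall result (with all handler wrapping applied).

Evaluation trace:
choose[0, 3] @ H3
  branch[0] choose=0:
    get @ H2 ⇒ 2
    H0 returns 7
    H1 returns [7]
    H2 returns ([7], 2)
    H3 returns [([7], 2)]
  branch[1] choose=3:
    get @ H2 ⇒ 2
    H0 returns 13
    H1 returns [13]
    H2 returns ([13], 2)
    H3 returns [([13], 2)]
= [([7], 2), ([13], 2)]

Answer: [([7], 2), ([13], 2)]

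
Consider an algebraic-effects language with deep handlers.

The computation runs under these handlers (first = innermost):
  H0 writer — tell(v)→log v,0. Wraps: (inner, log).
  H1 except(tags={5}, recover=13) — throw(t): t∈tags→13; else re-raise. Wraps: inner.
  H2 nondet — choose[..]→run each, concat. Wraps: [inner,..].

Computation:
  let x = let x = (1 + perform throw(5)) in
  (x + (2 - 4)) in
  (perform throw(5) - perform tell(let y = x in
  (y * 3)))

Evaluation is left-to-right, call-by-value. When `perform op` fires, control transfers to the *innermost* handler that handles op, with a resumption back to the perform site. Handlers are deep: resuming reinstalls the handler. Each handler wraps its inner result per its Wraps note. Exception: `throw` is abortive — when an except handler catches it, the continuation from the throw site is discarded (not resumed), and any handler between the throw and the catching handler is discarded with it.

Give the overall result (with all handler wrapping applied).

Answer: [13]

Step-by-step:
throw(5) @ H1 caught ⇒ 13
H2 returns [13]
= [13]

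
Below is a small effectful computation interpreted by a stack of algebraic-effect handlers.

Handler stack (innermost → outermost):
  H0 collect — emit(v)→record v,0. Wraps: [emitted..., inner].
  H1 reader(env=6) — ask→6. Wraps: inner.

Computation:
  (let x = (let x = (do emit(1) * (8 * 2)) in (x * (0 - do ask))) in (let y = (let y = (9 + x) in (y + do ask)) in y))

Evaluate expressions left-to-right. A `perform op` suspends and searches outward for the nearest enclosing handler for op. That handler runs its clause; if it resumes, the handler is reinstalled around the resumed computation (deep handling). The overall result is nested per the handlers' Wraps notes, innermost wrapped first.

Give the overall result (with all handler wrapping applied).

Evaluation trace:
emit(1) @ H0 ⇒ out+=1
ask @ H1 ⇒ 6
ask @ H1 ⇒ 6
H0 returns [1, 15]
H1 returns [1, 15]
= [1, 15]

Answer: [1, 15]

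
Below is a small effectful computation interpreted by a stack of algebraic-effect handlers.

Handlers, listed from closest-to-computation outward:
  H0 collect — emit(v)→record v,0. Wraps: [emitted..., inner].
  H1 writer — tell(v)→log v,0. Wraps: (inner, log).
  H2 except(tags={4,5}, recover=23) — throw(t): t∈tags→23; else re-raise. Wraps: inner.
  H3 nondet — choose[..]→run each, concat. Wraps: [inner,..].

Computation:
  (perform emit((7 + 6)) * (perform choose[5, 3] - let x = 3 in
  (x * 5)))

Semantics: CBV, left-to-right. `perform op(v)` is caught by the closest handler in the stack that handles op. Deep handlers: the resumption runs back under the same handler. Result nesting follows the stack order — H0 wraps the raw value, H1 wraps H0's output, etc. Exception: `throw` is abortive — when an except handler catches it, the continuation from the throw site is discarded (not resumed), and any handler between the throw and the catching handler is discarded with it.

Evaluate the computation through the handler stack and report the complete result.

Evaluation trace:
emit(13) @ H0 ⇒ out+=13
choose[5, 3] @ H3
  branch[0] choose=5:
    H0 returns [13, 0]
    H1 returns ([13, 0], ())
    H2 returns ([13, 0], ())
    H3 returns [([13, 0], ())]
  branch[1] choose=3:
    H0 returns [13, 0]
    H1 returns ([13, 0], ())
    H2 returns ([13, 0], ())
    H3 returns [([13, 0], ())]
= [([13, 0], ()), ([13, 0], ())]

Answer: [([13, 0], ()), ([13, 0], ())]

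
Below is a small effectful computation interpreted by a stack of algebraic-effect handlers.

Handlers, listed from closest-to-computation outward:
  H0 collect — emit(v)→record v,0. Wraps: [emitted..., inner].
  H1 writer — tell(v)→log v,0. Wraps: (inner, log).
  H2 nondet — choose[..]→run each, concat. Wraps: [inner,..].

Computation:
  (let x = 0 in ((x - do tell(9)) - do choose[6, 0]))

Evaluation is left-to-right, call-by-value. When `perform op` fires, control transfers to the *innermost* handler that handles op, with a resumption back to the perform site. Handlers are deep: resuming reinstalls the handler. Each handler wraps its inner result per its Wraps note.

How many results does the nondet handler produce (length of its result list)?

Working:
tell(9) @ H1 ⇒ log+=9
choose[6, 0] @ H2
  branch[0] choose=6:
    H0 returns [-6]
    H1 returns ([-6], (9))
    H2 returns [([-6], (9))]
  branch[1] choose=0:
    H0 returns [0]
    H1 returns ([0], (9))
    H2 returns [([0], (9))]
= [([-6], (9)), ([0], (9))]

Answer: 2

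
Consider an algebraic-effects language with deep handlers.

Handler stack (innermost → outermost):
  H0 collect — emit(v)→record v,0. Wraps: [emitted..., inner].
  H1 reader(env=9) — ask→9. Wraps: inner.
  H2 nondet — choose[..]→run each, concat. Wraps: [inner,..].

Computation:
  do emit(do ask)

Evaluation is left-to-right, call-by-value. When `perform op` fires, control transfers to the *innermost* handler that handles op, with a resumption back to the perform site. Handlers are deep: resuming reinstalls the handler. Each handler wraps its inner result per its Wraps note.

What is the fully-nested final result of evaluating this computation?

Evaluation trace:
ask @ H1 ⇒ 9
emit(9) @ H0 ⇒ out+=9
H0 returns [9, 0]
H1 returns [9, 0]
H2 returns [[9, 0]]
= [[9, 0]]

Answer: [[9, 0]]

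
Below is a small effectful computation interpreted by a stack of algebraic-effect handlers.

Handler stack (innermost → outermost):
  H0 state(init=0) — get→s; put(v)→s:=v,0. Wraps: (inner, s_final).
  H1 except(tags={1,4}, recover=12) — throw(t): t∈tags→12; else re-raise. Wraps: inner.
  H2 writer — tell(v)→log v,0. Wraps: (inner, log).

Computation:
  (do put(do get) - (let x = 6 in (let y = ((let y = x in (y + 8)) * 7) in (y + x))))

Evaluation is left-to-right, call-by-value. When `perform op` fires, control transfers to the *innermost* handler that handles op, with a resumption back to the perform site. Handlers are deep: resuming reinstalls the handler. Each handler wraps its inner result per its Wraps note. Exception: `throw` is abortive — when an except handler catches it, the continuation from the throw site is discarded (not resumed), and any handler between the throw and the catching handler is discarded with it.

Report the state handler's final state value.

Step-by-step:
get @ H0 ⇒ 0
put(0) @ H0 ⇒ s:=0
H0 returns (-104, 0)
H1 returns (-104, 0)
H2 returns ((-104, 0), ())
= ((-104, 0), ())

Answer: 0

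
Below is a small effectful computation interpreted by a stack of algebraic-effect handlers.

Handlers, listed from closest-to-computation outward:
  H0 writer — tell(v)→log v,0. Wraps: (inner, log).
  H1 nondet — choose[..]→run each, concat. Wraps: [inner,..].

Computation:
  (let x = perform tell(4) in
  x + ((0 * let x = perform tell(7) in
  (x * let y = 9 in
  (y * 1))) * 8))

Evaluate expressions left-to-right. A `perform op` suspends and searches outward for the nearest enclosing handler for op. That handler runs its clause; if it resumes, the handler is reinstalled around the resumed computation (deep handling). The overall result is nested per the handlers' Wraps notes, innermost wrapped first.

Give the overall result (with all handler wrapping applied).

Answer: [(0, (4, 7))]

Step-by-step:
tell(4) @ H0 ⇒ log+=4
tell(7) @ H0 ⇒ log+=7
H0 returns (0, (4, 7))
H1 returns [(0, (4, 7))]
= [(0, (4, 7))]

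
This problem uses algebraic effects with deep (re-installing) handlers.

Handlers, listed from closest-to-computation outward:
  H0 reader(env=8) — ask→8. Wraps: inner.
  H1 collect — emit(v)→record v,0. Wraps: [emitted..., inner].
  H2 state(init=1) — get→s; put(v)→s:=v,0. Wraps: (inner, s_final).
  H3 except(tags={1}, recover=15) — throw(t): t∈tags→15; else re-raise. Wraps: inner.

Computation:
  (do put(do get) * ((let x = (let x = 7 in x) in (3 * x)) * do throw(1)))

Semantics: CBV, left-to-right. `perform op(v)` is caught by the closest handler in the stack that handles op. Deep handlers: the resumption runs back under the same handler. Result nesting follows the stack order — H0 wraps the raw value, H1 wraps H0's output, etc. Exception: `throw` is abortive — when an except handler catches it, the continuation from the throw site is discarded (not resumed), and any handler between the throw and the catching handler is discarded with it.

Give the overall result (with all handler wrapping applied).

Working:
get @ H2 ⇒ 1
put(1) @ H2 ⇒ s:=1
throw(1) @ H3 caught ⇒ 15
= 15

Answer: 15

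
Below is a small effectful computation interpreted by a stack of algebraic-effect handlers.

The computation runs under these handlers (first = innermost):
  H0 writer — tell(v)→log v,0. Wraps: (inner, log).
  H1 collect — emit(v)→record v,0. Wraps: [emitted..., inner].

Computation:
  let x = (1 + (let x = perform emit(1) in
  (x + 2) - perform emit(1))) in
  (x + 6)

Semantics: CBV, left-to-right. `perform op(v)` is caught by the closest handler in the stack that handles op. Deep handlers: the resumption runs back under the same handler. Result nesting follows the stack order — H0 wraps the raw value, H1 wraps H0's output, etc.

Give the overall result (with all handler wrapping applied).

Evaluation trace:
emit(1) @ H1 ⇒ out+=1
emit(1) @ H1 ⇒ out+=1
H0 returns (9, ())
H1 returns [1, 1, (9, ())]
= [1, 1, (9, ())]

Answer: [1, 1, (9, ())]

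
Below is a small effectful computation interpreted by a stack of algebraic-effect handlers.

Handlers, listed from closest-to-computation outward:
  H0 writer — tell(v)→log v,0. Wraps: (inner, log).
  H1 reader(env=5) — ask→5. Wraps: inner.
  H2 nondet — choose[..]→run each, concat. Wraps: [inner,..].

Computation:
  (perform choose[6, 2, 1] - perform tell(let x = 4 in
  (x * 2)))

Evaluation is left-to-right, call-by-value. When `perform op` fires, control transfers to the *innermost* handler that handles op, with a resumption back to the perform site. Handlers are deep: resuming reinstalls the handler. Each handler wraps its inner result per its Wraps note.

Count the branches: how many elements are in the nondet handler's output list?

Evaluation trace:
choose[6, 2, 1] @ H2
  branch[0] choose=6:
    tell(8) @ H0 ⇒ log+=8
    H0 returns (6, (8))
    H1 returns (6, (8))
    H2 returns [(6, (8))]
  branch[1] choose=2:
    tell(8) @ H0 ⇒ log+=8
    H0 returns (2, (8))
    H1 returns (2, (8))
    H2 returns [(2, (8))]
  branch[2] choose=1:
    tell(8) @ H0 ⇒ log+=8
    H0 returns (1, (8))
    H1 returns (1, (8))
    H2 returns [(1, (8))]
= [(6, (8)), (2, (8)), (1, (8))]

Answer: 3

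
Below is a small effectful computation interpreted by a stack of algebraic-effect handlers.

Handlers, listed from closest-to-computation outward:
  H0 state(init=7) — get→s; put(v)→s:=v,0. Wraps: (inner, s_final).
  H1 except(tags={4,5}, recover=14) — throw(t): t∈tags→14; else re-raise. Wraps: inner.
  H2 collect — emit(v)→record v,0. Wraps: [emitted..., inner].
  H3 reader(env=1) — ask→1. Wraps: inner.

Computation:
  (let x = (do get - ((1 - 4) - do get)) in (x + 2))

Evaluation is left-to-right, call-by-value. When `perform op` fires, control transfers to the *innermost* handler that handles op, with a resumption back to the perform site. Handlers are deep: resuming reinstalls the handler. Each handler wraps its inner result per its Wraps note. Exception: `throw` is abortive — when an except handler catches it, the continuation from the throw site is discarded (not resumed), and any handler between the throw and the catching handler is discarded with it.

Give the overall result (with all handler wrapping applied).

Evaluation trace:
get @ H0 ⇒ 7
get @ H0 ⇒ 7
H0 returns (19, 7)
H1 returns (19, 7)
H2 returns [(19, 7)]
H3 returns [(19, 7)]
= [(19, 7)]

Answer: [(19, 7)]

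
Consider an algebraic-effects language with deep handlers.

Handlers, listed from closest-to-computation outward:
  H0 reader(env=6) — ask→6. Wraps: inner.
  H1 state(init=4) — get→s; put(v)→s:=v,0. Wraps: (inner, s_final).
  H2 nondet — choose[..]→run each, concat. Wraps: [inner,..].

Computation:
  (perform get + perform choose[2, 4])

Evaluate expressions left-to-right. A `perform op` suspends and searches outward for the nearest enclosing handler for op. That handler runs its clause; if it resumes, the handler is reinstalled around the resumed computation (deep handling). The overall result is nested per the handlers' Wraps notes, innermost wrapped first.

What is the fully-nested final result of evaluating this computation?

Answer: [(6, 4), (8, 4)]

Evaluation trace:
get @ H1 ⇒ 4
choose[2, 4] @ H2
  branch[0] choose=2:
    H0 returns 6
    H1 returns (6, 4)
    H2 returns [(6, 4)]
  branch[1] choose=4:
    H0 returns 8
    H1 returns (8, 4)
    H2 returns [(8, 4)]
= [(6, 4), (8, 4)]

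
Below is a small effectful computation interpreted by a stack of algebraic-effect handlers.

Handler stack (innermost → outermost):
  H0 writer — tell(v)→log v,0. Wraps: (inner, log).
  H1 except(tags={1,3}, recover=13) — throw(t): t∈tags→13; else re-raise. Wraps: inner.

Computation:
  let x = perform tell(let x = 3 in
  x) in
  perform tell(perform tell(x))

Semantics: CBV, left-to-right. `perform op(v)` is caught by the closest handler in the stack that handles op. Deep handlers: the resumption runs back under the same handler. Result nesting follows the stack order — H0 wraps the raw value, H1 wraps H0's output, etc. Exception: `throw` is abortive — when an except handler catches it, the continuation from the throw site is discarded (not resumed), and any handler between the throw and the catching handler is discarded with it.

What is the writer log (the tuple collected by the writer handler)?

Answer: (3, 0, 0)

Working:
tell(3) @ H0 ⇒ log+=3
tell(0) @ H0 ⇒ log+=0
tell(0) @ H0 ⇒ log+=0
H0 returns (0, (3, 0, 0))
H1 returns (0, (3, 0, 0))
= (0, (3, 0, 0))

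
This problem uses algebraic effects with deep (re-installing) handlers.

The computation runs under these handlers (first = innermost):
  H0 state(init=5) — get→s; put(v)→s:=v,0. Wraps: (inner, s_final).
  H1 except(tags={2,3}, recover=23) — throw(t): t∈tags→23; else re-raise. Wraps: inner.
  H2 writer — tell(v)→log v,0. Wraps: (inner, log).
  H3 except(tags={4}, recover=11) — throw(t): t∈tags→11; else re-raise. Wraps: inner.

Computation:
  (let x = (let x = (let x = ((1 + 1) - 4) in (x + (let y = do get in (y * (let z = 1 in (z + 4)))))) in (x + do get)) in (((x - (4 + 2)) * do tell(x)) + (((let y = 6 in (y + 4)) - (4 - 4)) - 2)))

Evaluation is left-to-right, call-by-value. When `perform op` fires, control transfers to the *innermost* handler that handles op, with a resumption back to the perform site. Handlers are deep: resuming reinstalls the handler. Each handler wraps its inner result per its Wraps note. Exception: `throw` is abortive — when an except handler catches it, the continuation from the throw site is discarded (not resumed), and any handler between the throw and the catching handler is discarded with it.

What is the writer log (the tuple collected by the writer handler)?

Answer: (28)

Evaluation trace:
get @ H0 ⇒ 5
get @ H0 ⇒ 5
tell(28) @ H2 ⇒ log+=28
H0 returns (8, 5)
H1 returns (8, 5)
H2 returns ((8, 5), (28))
H3 returns ((8, 5), (28))
= ((8, 5), (28))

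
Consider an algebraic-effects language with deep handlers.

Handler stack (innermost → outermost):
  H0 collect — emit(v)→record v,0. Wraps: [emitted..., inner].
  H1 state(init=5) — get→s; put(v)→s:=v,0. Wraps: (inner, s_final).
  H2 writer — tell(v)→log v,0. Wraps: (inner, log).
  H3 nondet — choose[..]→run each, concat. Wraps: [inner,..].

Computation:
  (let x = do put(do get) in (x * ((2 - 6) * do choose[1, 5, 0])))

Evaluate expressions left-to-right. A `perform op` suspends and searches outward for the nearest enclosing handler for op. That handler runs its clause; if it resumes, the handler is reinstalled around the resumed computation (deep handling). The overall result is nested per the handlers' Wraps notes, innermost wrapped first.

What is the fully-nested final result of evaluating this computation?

Answer: [(([0], 5), ()), (([0], 5), ()), (([0], 5), ())]

Evaluation trace:
get @ H1 ⇒ 5
put(5) @ H1 ⇒ s:=5
choose[1, 5, 0] @ H3
  branch[0] choose=1:
    H0 returns [0]
    H1 returns ([0], 5)
    H2 returns (([0], 5), ())
    H3 returns [(([0], 5), ())]
  branch[1] choose=5:
    H0 returns [0]
    H1 returns ([0], 5)
    H2 returns (([0], 5), ())
    H3 returns [(([0], 5), ())]
  branch[2] choose=0:
    H0 returns [0]
    H1 returns ([0], 5)
    H2 returns (([0], 5), ())
    H3 returns [(([0], 5), ())]
= [(([0], 5), ()), (([0], 5), ()), (([0], 5), ())]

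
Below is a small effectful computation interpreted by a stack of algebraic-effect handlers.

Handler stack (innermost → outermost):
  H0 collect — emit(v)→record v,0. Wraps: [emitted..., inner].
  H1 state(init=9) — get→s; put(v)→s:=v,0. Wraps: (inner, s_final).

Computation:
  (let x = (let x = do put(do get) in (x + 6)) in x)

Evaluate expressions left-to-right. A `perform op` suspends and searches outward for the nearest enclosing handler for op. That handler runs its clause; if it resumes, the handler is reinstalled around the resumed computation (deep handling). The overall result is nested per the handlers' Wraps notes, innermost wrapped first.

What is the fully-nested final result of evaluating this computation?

Step-by-step:
get @ H1 ⇒ 9
put(9) @ H1 ⇒ s:=9
H0 returns [6]
H1 returns ([6], 9)
= ([6], 9)

Answer: ([6], 9)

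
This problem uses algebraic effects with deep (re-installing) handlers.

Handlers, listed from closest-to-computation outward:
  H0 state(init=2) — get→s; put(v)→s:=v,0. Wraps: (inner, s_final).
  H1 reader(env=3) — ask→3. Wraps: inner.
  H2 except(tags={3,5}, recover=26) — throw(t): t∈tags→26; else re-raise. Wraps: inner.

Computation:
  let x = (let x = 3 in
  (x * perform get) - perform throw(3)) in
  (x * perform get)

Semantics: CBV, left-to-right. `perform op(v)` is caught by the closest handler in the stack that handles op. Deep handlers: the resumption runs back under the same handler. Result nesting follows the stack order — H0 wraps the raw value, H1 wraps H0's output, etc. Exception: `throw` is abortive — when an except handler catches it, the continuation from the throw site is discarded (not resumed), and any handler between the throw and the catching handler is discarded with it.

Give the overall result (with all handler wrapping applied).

Answer: 26

Evaluation trace:
get @ H0 ⇒ 2
throw(3) @ H2 caught ⇒ 26
= 26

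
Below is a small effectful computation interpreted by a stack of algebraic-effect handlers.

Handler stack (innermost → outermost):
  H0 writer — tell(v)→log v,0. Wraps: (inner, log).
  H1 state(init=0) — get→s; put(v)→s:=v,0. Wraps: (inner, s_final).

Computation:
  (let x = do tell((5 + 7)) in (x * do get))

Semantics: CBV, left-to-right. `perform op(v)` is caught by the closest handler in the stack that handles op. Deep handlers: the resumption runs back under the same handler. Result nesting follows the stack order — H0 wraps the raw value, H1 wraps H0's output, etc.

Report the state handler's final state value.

Evaluation trace:
tell(12) @ H0 ⇒ log+=12
get @ H1 ⇒ 0
H0 returns (0, (12))
H1 returns ((0, (12)), 0)
= ((0, (12)), 0)

Answer: 0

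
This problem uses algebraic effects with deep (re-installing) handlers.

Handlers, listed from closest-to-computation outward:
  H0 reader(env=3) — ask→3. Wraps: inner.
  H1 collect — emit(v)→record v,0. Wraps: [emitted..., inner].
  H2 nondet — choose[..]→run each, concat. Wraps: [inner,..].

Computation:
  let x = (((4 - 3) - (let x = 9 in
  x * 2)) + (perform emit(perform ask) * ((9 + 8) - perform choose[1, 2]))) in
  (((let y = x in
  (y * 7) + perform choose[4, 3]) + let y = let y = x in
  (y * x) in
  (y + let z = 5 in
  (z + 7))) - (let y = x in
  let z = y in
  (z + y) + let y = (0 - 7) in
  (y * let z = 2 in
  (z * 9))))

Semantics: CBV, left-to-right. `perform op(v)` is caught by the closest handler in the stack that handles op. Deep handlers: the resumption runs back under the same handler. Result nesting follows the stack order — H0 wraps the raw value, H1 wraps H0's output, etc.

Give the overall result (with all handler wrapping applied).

Working:
ask @ H0 ⇒ 3
emit(3) @ H1 ⇒ out+=3
choose[1, 2] @ H2
  branch[0] choose=1:
    choose[4, 3] @ H2
      branch[0] choose=4:
        H0 returns 346
        H1 returns [3, 346]
        H2 returns [[3, 346]]
      branch[1] choose=3:
        H0 returns 345
        H1 returns [3, 345]
        H2 returns [[3, 345]]
  branch[1] choose=2:
    choose[4, 3] @ H2
      branch[0] choose=4:
        H0 returns 346
        H1 returns [3, 346]
        H2 returns [[3, 346]]
      branch[1] choose=3:
        H0 returns 345
        H1 returns [3, 345]
        H2 returns [[3, 345]]
= [[3, 346], [3, 345], [3, 346], [3, 345]]

Answer: [[3, 346], [3, 345], [3, 346], [3, 345]]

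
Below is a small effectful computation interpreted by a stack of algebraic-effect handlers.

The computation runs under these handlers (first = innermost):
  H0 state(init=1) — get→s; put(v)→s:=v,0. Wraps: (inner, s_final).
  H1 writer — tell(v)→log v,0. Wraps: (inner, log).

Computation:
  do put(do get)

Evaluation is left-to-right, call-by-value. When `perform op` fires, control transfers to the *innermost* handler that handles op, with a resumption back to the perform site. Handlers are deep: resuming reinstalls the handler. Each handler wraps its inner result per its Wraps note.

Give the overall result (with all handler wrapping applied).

Working:
get @ H0 ⇒ 1
put(1) @ H0 ⇒ s:=1
H0 returns (0, 1)
H1 returns ((0, 1), ())
= ((0, 1), ())

Answer: ((0, 1), ())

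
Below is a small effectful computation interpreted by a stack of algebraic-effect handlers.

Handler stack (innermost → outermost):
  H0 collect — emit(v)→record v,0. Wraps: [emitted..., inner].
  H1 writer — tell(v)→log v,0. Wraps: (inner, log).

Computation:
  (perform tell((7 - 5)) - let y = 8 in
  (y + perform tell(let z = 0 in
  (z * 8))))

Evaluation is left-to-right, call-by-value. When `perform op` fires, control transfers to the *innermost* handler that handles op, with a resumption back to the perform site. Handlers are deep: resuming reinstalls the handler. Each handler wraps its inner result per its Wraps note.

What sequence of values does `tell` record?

Step-by-step:
tell(2) @ H1 ⇒ log+=2
tell(0) @ H1 ⇒ log+=0
H0 returns [-8]
H1 returns ([-8], (2, 0))
= ([-8], (2, 0))

Answer: (2, 0)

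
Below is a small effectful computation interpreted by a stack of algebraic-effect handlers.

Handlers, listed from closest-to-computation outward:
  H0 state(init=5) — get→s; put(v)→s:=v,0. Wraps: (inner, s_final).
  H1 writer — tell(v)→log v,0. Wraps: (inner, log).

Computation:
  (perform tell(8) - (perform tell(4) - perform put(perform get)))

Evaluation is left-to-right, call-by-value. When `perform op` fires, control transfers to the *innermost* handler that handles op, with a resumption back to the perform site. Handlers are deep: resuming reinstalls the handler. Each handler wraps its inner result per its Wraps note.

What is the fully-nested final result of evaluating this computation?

Step-by-step:
tell(8) @ H1 ⇒ log+=8
tell(4) @ H1 ⇒ log+=4
get @ H0 ⇒ 5
put(5) @ H0 ⇒ s:=5
H0 returns (0, 5)
H1 returns ((0, 5), (8, 4))
= ((0, 5), (8, 4))

Answer: ((0, 5), (8, 4))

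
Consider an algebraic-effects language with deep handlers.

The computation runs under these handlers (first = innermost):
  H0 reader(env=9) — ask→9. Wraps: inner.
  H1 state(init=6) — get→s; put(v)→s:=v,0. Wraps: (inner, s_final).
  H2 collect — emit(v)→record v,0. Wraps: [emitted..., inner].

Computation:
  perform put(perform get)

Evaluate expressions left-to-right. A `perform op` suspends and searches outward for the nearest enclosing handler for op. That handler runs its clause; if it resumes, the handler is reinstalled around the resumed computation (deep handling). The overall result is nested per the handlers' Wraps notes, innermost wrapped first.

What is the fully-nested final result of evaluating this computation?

Step-by-step:
get @ H1 ⇒ 6
put(6) @ H1 ⇒ s:=6
H0 returns 0
H1 returns (0, 6)
H2 returns [(0, 6)]
= [(0, 6)]

Answer: [(0, 6)]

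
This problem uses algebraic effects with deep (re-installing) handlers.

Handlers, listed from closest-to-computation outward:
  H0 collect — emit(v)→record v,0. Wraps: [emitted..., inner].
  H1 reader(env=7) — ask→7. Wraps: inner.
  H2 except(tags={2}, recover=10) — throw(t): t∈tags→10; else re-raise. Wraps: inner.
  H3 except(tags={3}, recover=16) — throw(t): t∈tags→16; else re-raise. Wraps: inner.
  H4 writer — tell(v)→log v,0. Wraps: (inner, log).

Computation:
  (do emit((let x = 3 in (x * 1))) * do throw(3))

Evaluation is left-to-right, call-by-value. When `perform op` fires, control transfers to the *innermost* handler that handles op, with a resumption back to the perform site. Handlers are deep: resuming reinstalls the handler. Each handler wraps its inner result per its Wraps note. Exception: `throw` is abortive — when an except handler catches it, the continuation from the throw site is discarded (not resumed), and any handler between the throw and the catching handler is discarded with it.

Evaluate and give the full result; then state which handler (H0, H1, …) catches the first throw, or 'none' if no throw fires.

Working:
emit(3) @ H0 ⇒ out+=3
throw(3) @ H2 re-raised
throw(3) @ H3 caught ⇒ 16
H4 returns (16, ())
= (16, ())

Answer: (16, ()) ; first throw caught by: H3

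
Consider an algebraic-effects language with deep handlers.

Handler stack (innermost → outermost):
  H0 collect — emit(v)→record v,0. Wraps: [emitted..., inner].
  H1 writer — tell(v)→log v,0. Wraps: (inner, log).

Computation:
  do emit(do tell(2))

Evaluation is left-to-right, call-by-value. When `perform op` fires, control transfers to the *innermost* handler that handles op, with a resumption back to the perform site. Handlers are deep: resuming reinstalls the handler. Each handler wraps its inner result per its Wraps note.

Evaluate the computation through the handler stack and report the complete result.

Evaluation trace:
tell(2) @ H1 ⇒ log+=2
emit(0) @ H0 ⇒ out+=0
H0 returns [0, 0]
H1 returns ([0, 0], (2))
= ([0, 0], (2))

Answer: ([0, 0], (2))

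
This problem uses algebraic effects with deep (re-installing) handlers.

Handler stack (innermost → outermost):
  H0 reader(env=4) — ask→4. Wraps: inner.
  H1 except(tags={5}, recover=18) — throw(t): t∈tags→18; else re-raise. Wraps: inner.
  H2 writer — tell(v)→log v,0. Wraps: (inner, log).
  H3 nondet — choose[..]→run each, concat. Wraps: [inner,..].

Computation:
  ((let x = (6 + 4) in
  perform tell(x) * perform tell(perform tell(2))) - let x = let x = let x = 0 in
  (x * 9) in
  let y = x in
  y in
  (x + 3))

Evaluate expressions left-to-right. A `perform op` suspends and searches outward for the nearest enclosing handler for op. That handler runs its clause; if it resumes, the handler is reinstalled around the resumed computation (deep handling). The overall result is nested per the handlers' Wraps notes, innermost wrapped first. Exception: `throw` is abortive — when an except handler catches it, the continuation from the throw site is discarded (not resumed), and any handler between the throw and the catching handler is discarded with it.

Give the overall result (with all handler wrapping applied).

Evaluation trace:
tell(10) @ H2 ⇒ log+=10
tell(2) @ H2 ⇒ log+=2
tell(0) @ H2 ⇒ log+=0
H0 returns -3
H1 returns -3
H2 returns (-3, (10, 2, 0))
H3 returns [(-3, (10, 2, 0))]
= [(-3, (10, 2, 0))]

Answer: [(-3, (10, 2, 0))]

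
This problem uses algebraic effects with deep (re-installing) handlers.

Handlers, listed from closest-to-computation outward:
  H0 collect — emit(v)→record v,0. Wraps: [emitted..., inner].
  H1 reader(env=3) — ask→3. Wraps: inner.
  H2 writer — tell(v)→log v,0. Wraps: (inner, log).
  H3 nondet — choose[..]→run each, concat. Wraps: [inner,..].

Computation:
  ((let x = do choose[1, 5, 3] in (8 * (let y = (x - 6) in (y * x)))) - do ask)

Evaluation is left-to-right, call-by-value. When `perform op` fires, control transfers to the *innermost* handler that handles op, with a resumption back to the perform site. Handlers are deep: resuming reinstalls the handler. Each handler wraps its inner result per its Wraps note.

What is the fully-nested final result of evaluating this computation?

Answer: [([-43], ()), ([-43], ()), ([-75], ())]

Step-by-step:
choose[1, 5, 3] @ H3
  branch[0] choose=1:
    ask @ H1 ⇒ 3
    H0 returns [-43]
    H1 returns [-43]
    H2 returns ([-43], ())
    H3 returns [([-43], ())]
  branch[1] choose=5:
    ask @ H1 ⇒ 3
    H0 returns [-43]
    H1 returns [-43]
    H2 returns ([-43], ())
    H3 returns [([-43], ())]
  branch[2] choose=3:
    ask @ H1 ⇒ 3
    H0 returns [-75]
    H1 returns [-75]
    H2 returns ([-75], ())
    H3 returns [([-75], ())]
= [([-43], ()), ([-43], ()), ([-75], ())]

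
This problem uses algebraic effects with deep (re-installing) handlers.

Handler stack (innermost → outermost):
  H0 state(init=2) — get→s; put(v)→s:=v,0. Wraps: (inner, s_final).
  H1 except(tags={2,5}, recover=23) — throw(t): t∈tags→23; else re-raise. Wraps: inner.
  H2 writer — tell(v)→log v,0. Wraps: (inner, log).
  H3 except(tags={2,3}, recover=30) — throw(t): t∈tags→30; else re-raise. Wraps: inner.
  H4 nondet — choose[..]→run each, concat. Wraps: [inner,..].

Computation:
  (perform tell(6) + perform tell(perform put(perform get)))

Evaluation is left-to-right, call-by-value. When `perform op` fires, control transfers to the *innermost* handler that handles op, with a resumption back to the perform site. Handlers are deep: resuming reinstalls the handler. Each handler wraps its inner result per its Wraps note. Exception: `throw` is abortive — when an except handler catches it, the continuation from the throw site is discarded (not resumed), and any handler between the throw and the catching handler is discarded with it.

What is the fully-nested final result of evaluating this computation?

Answer: [((0, 2), (6, 0))]

Step-by-step:
tell(6) @ H2 ⇒ log+=6
get @ H0 ⇒ 2
put(2) @ H0 ⇒ s:=2
tell(0) @ H2 ⇒ log+=0
H0 returns (0, 2)
H1 returns (0, 2)
H2 returns ((0, 2), (6, 0))
H3 returns ((0, 2), (6, 0))
H4 returns [((0, 2), (6, 0))]
= [((0, 2), (6, 0))]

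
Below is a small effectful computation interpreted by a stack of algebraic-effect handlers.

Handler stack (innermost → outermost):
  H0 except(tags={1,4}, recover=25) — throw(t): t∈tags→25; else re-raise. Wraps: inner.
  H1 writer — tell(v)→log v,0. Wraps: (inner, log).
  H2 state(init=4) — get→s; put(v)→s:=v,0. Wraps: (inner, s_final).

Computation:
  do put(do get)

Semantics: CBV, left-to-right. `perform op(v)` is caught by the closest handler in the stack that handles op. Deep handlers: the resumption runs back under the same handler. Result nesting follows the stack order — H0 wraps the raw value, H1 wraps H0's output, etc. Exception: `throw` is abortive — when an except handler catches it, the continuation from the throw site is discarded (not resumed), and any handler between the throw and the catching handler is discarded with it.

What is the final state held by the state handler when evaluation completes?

Answer: 4

Evaluation trace:
get @ H2 ⇒ 4
put(4) @ H2 ⇒ s:=4
H0 returns 0
H1 returns (0, ())
H2 returns ((0, ()), 4)
= ((0, ()), 4)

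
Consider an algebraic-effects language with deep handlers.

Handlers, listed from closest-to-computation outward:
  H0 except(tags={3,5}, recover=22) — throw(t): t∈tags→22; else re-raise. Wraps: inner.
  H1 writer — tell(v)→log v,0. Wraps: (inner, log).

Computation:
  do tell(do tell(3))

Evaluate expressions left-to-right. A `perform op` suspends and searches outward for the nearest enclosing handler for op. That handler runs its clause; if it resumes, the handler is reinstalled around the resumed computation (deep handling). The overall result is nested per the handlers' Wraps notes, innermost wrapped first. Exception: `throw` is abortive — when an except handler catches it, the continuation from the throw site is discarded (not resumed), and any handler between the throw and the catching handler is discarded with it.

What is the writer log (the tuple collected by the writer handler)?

Evaluation trace:
tell(3) @ H1 ⇒ log+=3
tell(0) @ H1 ⇒ log+=0
H0 returns 0
H1 returns (0, (3, 0))
= (0, (3, 0))

Answer: (3, 0)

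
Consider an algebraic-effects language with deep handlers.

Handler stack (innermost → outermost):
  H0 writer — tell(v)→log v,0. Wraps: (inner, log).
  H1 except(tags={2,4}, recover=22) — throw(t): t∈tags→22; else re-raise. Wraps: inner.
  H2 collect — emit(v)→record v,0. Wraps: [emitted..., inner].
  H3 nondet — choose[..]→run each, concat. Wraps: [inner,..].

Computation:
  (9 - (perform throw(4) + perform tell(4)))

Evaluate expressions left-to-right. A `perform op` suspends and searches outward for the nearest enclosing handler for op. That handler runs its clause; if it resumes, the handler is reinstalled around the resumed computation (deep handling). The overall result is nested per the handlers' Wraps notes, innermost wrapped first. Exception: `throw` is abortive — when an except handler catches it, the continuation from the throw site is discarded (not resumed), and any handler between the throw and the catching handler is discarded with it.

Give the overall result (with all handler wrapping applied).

Answer: [[22]]

Step-by-step:
throw(4) @ H1 caught ⇒ 22
H2 returns [22]
H3 returns [[22]]
= [[22]]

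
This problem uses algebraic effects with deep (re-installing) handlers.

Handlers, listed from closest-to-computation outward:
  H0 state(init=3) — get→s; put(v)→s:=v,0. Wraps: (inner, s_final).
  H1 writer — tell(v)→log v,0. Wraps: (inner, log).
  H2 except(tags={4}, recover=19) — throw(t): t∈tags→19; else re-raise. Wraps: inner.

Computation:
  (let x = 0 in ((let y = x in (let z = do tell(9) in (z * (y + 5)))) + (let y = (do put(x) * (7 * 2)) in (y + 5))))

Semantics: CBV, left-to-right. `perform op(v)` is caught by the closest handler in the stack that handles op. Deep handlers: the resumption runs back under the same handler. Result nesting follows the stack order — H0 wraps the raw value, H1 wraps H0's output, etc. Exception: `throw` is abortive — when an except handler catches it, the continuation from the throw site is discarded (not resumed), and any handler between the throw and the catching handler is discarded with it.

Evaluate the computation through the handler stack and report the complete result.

Step-by-step:
tell(9) @ H1 ⇒ log+=9
put(0) @ H0 ⇒ s:=0
H0 returns (5, 0)
H1 returns ((5, 0), (9))
H2 returns ((5, 0), (9))
= ((5, 0), (9))

Answer: ((5, 0), (9))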